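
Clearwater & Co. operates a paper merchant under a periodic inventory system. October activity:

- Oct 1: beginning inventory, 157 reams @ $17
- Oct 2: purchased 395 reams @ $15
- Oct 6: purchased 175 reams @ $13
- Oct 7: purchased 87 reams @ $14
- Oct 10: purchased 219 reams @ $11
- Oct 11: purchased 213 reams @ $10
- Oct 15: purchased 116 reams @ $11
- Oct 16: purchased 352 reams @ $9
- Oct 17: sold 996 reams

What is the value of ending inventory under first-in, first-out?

Oct 17, 996 sold [FIFO — oldest first]: 157 @ $17 + 395 @ $15 + 175 @ $13 + 87 @ $14 + 182 @ $11 = $14,089
Ending inventory: 37 @ $11 + 213 @ $10 + 116 @ $11 + 352 @ $9 = $6,981
Check: goods available $21,070 = COGS $14,089 + ending $6,981

Ending inventory = $6,981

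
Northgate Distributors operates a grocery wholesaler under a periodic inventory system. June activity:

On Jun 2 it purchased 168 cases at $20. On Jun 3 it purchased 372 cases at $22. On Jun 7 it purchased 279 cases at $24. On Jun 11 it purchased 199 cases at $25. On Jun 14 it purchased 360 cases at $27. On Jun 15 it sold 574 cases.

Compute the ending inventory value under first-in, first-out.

Ending inventory = $20,575

Jun 15, 574 sold [FIFO — oldest first]: 168 @ $20 + 372 @ $22 + 34 @ $24 = $12,360
Ending inventory: 245 @ $24 + 199 @ $25 + 360 @ $27 = $20,575
Check: goods available $32,935 = COGS $12,360 + ending $20,575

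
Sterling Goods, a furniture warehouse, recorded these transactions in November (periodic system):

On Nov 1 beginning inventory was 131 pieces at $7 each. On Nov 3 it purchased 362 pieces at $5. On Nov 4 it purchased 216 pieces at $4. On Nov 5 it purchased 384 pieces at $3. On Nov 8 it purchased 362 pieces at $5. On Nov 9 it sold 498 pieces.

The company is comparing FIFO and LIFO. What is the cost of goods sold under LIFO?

COGS = $2,218

FIFO COGS: 131 @ $7 + 362 @ $5 + 5 @ $4 = $2,747
LIFO COGS: 362 @ $5 + 136 @ $3 = $2,218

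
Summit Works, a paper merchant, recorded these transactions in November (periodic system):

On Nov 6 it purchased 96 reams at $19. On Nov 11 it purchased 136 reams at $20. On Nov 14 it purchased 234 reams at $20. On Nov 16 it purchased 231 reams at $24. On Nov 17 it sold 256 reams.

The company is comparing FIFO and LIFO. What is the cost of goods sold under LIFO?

COGS = $6,044

FIFO COGS: 96 @ $19 + 136 @ $20 + 24 @ $20 = $5,024
LIFO COGS: 231 @ $24 + 25 @ $20 = $6,044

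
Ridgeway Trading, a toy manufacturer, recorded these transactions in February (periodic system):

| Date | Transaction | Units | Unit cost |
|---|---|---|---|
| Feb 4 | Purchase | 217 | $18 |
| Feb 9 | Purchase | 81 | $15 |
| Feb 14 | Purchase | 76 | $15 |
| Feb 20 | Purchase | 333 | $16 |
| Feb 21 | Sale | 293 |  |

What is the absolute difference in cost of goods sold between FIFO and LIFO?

$358

FIFO COGS: 217 @ $18 + 76 @ $15 = $5,046
LIFO COGS: 293 @ $16 = $4,688
Difference = |$5,046 − $4,688| = $358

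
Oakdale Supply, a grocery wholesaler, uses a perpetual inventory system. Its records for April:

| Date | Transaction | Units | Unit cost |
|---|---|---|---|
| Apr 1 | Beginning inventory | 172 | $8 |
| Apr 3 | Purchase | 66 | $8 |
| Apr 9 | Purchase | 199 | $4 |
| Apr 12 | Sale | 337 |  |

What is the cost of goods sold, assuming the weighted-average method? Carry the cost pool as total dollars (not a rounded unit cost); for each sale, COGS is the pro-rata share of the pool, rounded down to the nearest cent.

After Apr 1: 172 on hand, pool $1,376.00 (≈ $8.0000 each)
After Apr 3: 238 on hand, pool $1,904.00 (≈ $8.0000 each)
After Apr 9: 437 on hand, pool $2,700.00 (≈ $6.1785 each)
Apr 12, sell 337: 337/437 × $2,700.00 → $2,082.15
Ending inventory (cost pool remaining) = $617.85

COGS = $2,082.15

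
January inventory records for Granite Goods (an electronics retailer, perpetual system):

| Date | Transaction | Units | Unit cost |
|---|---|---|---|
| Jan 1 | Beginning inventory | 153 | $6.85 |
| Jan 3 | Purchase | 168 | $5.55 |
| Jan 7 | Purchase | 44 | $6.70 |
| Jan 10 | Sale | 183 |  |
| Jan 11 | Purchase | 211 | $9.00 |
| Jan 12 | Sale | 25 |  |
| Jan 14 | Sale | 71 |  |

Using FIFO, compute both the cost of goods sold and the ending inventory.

Jan 10, 183 sold [FIFO — oldest first]: 153 @ $6.85 + 30 @ $5.55 = $1,214.55
Jan 12, 25 sold [FIFO — oldest first]: 25 @ $5.55 = $138.75
Jan 14, 71 sold [FIFO — oldest first]: 71 @ $5.55 = $394.05
Total COGS = $1,214.55 + $138.75 + $394.05 = $1,747.35
Ending inventory: 42 @ $5.55 + 44 @ $6.70 + 211 @ $9.00 = $2,426.90

COGS = $1,747.35; ending inventory = $2,426.90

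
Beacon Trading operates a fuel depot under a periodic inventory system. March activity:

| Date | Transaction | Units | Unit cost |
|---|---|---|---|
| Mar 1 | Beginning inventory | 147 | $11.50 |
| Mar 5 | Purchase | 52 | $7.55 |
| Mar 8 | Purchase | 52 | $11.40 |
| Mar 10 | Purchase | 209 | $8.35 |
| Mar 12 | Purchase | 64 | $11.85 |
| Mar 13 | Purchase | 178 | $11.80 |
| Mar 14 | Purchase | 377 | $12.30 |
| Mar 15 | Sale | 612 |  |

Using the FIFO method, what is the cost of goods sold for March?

COGS = $6,217.85

Mar 15, 612 sold [FIFO — oldest first]: 147 @ $11.50 + 52 @ $7.55 + 52 @ $11.40 + 209 @ $8.35 + 64 @ $11.85 + 88 @ $11.80 = $6,217.85
Ending inventory: 90 @ $11.80 + 377 @ $12.30 = $5,699.10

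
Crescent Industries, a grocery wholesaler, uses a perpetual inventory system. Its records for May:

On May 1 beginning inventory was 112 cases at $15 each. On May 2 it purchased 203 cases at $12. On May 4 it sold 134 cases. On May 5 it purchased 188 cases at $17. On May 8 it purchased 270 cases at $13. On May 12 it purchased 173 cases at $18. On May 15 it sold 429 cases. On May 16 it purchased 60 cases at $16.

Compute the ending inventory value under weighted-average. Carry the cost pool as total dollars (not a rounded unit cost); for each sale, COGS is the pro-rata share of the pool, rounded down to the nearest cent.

Ending inventory = $6,707.40

After May 1: 112 on hand, pool $1,680.00 (≈ $15.0000 each)
After May 2: 315 on hand, pool $4,116.00 (≈ $13.0667 each)
May 4, sell 134: 134/315 × $4,116.00 → $1,750.93
After May 5: 369 on hand, pool $5,561.07 (≈ $15.0707 each)
After May 8: 639 on hand, pool $9,071.07 (≈ $14.1957 each)
After May 12: 812 on hand, pool $12,185.07 (≈ $15.0062 each)
May 15, sell 429: 429/812 × $12,185.07 → $6,437.67
After May 16: 443 on hand, pool $6,707.40 (≈ $15.1409 each)
Total COGS = $1,750.93 + $6,437.67 = $8,188.60
Ending inventory (cost pool remaining) = $6,707.40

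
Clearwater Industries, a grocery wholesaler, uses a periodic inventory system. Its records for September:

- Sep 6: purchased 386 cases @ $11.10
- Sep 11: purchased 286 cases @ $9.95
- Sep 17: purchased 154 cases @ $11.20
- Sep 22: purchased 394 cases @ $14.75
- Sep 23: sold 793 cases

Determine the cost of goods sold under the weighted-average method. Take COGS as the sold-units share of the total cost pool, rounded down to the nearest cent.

COGS = $9,533.29

Sep 23, sell 793: 793/1220 × $14,666.60 → $9,533.29
Ending inventory (cost pool remaining) = $5,133.31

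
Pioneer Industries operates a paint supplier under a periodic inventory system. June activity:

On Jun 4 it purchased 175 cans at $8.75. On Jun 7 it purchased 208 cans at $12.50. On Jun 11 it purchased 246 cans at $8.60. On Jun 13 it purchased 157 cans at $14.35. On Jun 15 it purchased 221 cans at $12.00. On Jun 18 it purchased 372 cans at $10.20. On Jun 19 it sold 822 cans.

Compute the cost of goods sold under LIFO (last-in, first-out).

Jun 19, 822 sold [LIFO — newest first]: 372 @ $10.20 + 221 @ $12.00 + 157 @ $14.35 + 72 @ $8.60 = $9,318.55
Ending inventory: 175 @ $8.75 + 208 @ $12.50 + 174 @ $8.60 = $5,627.65

COGS = $9,318.55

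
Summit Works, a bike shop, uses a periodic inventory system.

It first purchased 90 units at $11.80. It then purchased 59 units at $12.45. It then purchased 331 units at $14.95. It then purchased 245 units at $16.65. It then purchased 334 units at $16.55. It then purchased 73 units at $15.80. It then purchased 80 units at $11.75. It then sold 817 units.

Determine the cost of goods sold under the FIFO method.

COGS = $12,346.85

Sale 1 (817) [FIFO — oldest first]: 90 @ $11.80 + 59 @ $12.45 + 331 @ $14.95 + 245 @ $16.65 + 92 @ $16.55 = $12,346.85
Ending inventory: 242 @ $16.55 + 73 @ $15.80 + 80 @ $11.75 = $6,098.50
Check: goods available $18,445.35 = COGS $12,346.85 + ending $6,098.50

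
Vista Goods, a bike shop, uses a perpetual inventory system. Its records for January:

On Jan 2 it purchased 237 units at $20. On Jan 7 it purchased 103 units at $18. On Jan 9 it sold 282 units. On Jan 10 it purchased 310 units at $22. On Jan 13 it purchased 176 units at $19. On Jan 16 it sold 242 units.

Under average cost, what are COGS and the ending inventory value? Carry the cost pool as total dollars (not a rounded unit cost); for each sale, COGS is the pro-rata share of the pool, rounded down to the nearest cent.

COGS = $10,491.02; ending inventory = $6,266.98

After Jan 2: 237 on hand, pool $4,740.00 (≈ $20.0000 each)
After Jan 7: 340 on hand, pool $6,594.00 (≈ $19.3941 each)
Jan 9, sell 282: 282/340 × $6,594.00 → $5,469.14
After Jan 10: 368 on hand, pool $7,944.86 (≈ $21.5893 each)
After Jan 13: 544 on hand, pool $11,288.86 (≈ $20.7516 each)
Jan 16, sell 242: 242/544 × $11,288.86 → $5,021.88
Total COGS = $5,469.14 + $5,021.88 = $10,491.02
Ending inventory (cost pool remaining) = $6,266.98
Check: goods available $16,758.00 = COGS $10,491.02 + ending $6,266.98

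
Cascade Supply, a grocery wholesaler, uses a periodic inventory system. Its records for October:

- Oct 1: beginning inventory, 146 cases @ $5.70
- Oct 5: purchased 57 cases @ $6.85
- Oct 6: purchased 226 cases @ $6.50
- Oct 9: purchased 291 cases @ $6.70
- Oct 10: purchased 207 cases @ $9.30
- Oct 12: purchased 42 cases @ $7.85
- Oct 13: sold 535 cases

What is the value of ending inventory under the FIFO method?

Ending inventory = $3,494.30

Oct 13, 535 sold [FIFO — oldest first]: 146 @ $5.70 + 57 @ $6.85 + 226 @ $6.50 + 106 @ $6.70 = $3,401.85
Ending inventory: 185 @ $6.70 + 207 @ $9.30 + 42 @ $7.85 = $3,494.30
Check: goods available $6,896.15 = COGS $3,401.85 + ending $3,494.30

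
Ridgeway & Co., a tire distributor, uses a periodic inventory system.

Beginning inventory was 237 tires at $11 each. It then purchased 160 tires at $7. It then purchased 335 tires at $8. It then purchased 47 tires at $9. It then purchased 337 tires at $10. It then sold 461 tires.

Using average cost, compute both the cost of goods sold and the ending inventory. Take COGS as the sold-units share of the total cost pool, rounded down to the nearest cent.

COGS = $4,213.44; ending inventory = $5,986.56

Sale 1, sell 461: 461/1116 × $10,200.00 → $4,213.44
Ending inventory (cost pool remaining) = $5,986.56
Check: goods available $10,200.00 = COGS $4,213.44 + ending $5,986.56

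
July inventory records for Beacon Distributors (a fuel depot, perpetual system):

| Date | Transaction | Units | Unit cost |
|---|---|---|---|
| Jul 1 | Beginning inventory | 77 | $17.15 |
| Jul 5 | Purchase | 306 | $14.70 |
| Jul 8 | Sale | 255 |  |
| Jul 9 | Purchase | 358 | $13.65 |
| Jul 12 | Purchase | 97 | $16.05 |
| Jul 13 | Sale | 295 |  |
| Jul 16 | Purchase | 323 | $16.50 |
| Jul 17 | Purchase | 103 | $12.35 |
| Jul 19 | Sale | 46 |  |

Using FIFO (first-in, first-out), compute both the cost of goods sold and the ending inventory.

COGS = $8,726.20; ending inventory = $10,137.65

Jul 8, 255 sold [FIFO — oldest first]: 77 @ $17.15 + 178 @ $14.70 = $3,937.15
Jul 13, 295 sold [FIFO — oldest first]: 128 @ $14.70 + 167 @ $13.65 = $4,161.15
Jul 19, 46 sold [FIFO — oldest first]: 46 @ $13.65 = $627.90
Total COGS = $3,937.15 + $4,161.15 + $627.90 = $8,726.20
Ending inventory: 145 @ $13.65 + 97 @ $16.05 + 323 @ $16.50 + 103 @ $12.35 = $10,137.65
Check: goods available $18,863.85 = COGS $8,726.20 + ending $10,137.65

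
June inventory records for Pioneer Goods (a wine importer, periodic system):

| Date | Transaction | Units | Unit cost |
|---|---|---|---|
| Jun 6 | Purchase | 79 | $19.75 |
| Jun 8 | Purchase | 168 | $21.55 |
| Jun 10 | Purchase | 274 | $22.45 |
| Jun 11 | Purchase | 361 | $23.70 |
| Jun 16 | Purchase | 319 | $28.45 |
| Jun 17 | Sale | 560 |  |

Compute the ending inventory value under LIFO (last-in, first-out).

Jun 17, 560 sold [LIFO — newest first]: 319 @ $28.45 + 241 @ $23.70 = $14,787.25
Ending inventory: 79 @ $19.75 + 168 @ $21.55 + 274 @ $22.45 + 120 @ $23.70 = $14,175.95

Ending inventory = $14,175.95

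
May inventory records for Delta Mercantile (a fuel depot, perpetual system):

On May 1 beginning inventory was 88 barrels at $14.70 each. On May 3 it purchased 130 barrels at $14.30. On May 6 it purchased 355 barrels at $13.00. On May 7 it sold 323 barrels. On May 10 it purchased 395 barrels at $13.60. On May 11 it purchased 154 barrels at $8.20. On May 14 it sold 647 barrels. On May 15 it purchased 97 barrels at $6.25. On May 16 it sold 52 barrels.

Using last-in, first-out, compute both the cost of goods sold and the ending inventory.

May 7, 323 sold [LIFO — newest first]: 323 @ $13.00 = $4,199.00
May 14, 647 sold [LIFO — newest first]: 154 @ $8.20 + 395 @ $13.60 + 32 @ $13.00 + 66 @ $14.30 = $7,994.60
May 16, 52 sold [LIFO — newest first]: 52 @ $6.25 = $325.00
Total COGS = $4,199.00 + $7,994.60 + $325.00 = $12,518.60
Ending inventory: 88 @ $14.70 + 64 @ $14.30 + 45 @ $6.25 = $2,490.05

COGS = $12,518.60; ending inventory = $2,490.05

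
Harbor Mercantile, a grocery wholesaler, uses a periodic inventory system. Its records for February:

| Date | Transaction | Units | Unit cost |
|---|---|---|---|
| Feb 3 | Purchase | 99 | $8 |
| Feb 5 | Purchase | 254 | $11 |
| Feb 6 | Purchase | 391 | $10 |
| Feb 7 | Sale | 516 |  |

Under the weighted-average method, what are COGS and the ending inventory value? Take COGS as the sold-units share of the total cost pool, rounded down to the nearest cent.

COGS = $5,198.83; ending inventory = $2,297.17

Feb 7, sell 516: 516/744 × $7,496.00 → $5,198.83
Ending inventory (cost pool remaining) = $2,297.17
Check: goods available $7,496.00 = COGS $5,198.83 + ending $2,297.17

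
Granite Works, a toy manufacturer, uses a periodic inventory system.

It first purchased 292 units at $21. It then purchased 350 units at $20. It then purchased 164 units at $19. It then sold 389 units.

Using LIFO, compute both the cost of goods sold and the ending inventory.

COGS = $7,616; ending inventory = $8,632

Sale 1 (389) [LIFO — newest first]: 164 @ $19 + 225 @ $20 = $7,616
Ending inventory: 292 @ $21 + 125 @ $20 = $8,632
Check: goods available $16,248 = COGS $7,616 + ending $8,632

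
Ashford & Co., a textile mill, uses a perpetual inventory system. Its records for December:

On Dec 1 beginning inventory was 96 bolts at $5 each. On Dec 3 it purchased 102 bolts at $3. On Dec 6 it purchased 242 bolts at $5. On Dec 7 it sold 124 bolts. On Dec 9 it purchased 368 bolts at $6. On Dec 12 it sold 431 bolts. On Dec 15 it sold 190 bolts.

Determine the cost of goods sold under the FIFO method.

COGS = $3,826

Dec 7, 124 sold [FIFO — oldest first]: 96 @ $5 + 28 @ $3 = $564
Dec 12, 431 sold [FIFO — oldest first]: 74 @ $3 + 242 @ $5 + 115 @ $6 = $2,122
Dec 15, 190 sold [FIFO — oldest first]: 190 @ $6 = $1,140
Total COGS = $564 + $2,122 + $1,140 = $3,826
Ending inventory: 63 @ $6 = $378
Check: goods available $4,204 = COGS $3,826 + ending $378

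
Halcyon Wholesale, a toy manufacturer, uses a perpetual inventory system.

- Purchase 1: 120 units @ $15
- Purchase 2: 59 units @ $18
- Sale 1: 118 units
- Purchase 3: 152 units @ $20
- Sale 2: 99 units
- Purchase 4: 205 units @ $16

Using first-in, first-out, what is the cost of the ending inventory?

Ending inventory = $5,560

Sale 1 (118) [FIFO — oldest first]: 118 @ $15 = $1,770
Sale 2 (99) [FIFO — oldest first]: 2 @ $15 + 59 @ $18 + 38 @ $20 = $1,852
Total COGS = $1,770 + $1,852 = $3,622
Ending inventory: 114 @ $20 + 205 @ $16 = $5,560
Check: goods available $9,182 = COGS $3,622 + ending $5,560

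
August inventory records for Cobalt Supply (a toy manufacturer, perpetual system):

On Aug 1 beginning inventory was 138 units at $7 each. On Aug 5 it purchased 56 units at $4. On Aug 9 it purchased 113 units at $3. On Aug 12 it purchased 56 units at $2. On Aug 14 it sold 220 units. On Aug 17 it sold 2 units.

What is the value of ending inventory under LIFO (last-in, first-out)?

Ending inventory = $978

Aug 14, 220 sold [LIFO — newest first]: 56 @ $2 + 113 @ $3 + 51 @ $4 = $655
Aug 17, 2 sold [LIFO — newest first]: 2 @ $4 = $8
Total COGS = $655 + $8 = $663
Ending inventory: 138 @ $7 + 3 @ $4 = $978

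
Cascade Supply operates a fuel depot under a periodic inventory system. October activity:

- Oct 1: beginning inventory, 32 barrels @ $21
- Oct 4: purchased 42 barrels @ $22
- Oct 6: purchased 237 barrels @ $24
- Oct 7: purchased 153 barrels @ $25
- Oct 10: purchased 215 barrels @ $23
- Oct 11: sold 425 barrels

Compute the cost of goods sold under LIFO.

COGS = $10,138

Oct 11, 425 sold [LIFO — newest first]: 215 @ $23 + 153 @ $25 + 57 @ $24 = $10,138
Ending inventory: 32 @ $21 + 42 @ $22 + 180 @ $24 = $5,916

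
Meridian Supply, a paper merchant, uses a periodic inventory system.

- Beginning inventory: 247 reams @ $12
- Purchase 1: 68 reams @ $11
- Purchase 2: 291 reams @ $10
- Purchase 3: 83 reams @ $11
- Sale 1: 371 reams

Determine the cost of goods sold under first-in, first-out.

COGS = $4,272

Sale 1 (371) [FIFO — oldest first]: 247 @ $12 + 68 @ $11 + 56 @ $10 = $4,272
Ending inventory: 235 @ $10 + 83 @ $11 = $3,263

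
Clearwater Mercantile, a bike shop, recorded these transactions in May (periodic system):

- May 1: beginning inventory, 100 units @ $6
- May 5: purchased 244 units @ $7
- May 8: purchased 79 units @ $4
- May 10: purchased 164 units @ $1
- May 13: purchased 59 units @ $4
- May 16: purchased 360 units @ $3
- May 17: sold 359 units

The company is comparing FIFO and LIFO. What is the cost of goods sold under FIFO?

FIFO COGS: 100 @ $6 + 244 @ $7 + 15 @ $4 = $2,368
LIFO COGS: 359 @ $3 = $1,077

COGS = $2,368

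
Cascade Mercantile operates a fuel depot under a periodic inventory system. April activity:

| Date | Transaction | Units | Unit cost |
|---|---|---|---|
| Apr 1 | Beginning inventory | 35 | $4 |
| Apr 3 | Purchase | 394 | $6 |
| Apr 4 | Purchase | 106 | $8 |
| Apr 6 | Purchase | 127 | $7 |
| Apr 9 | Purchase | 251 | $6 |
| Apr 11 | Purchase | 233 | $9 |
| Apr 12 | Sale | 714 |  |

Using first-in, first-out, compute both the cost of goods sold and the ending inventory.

COGS = $4,553; ending inventory = $3,291

Apr 12, 714 sold [FIFO — oldest first]: 35 @ $4 + 394 @ $6 + 106 @ $8 + 127 @ $7 + 52 @ $6 = $4,553
Ending inventory: 199 @ $6 + 233 @ $9 = $3,291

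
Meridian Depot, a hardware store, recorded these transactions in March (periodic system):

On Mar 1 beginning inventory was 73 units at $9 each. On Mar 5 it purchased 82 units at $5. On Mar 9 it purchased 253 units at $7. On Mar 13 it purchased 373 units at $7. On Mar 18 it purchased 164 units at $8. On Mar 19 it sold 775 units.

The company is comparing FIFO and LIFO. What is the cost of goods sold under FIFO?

COGS = $5,407

FIFO COGS: 73 @ $9 + 82 @ $5 + 253 @ $7 + 367 @ $7 = $5,407
LIFO COGS: 164 @ $8 + 373 @ $7 + 238 @ $7 = $5,589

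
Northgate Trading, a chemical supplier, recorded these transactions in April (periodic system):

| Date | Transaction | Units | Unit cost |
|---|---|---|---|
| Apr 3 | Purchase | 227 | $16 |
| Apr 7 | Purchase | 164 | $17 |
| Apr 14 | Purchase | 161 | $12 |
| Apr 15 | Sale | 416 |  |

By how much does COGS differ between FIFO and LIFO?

$544

FIFO COGS: 227 @ $16 + 164 @ $17 + 25 @ $12 = $6,720
LIFO COGS: 161 @ $12 + 164 @ $17 + 91 @ $16 = $6,176
Difference = |$6,720 − $6,176| = $544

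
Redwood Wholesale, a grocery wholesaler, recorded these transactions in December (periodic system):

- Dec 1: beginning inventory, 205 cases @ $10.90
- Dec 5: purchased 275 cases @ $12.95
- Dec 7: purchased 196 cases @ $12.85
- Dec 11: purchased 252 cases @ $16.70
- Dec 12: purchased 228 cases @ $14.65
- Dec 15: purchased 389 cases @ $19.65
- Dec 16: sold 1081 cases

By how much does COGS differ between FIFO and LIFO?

FIFO COGS: 205 @ $10.90 + 275 @ $12.95 + 196 @ $12.85 + 252 @ $16.70 + 153 @ $14.65 = $14,764.20
LIFO COGS: 389 @ $19.65 + 228 @ $14.65 + 252 @ $16.70 + 196 @ $12.85 + 16 @ $12.95 = $17,918.25
Difference = |$14,764.20 − $17,918.25| = $3,154.05

$3,154.05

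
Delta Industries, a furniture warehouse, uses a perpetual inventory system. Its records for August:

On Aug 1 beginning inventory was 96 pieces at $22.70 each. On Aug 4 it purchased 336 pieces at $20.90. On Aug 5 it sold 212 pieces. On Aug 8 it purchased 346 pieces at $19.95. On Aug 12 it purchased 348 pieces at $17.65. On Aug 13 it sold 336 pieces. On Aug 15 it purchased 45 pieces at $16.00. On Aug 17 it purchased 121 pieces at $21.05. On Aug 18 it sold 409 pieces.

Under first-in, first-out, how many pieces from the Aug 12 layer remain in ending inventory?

169

Aug 5, 212 sold [FIFO — oldest first]: 96 @ $22.70 + 116 @ $20.90 = $4,603.60
Aug 13, 336 sold [FIFO — oldest first]: 220 @ $20.90 + 116 @ $19.95 = $6,912.20
Aug 18, 409 sold [FIFO — oldest first]: 230 @ $19.95 + 179 @ $17.65 = $7,747.85
Total COGS = $4,603.60 + $6,912.20 + $7,747.85 = $19,263.65
Ending inventory: 169 @ $17.65 + 45 @ $16.00 + 121 @ $21.05 = $6,249.90
Check: goods available $25,513.55 = COGS $19,263.65 + ending $6,249.90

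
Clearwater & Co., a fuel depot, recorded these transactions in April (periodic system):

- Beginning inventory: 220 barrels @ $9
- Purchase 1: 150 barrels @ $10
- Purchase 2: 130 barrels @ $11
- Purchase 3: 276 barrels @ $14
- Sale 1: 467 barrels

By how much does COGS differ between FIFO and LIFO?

$1,357

FIFO COGS: 220 @ $9 + 150 @ $10 + 97 @ $11 = $4,547
LIFO COGS: 276 @ $14 + 130 @ $11 + 61 @ $10 = $5,904
Difference = |$4,547 − $5,904| = $1,357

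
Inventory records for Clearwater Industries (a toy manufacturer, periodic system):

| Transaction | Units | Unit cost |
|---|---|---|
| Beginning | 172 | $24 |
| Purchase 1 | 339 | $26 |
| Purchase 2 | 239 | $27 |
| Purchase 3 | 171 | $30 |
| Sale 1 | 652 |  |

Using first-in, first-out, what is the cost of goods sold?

Sale 1 (652) [FIFO — oldest first]: 172 @ $24 + 339 @ $26 + 141 @ $27 = $16,749
Ending inventory: 98 @ $27 + 171 @ $30 = $7,776

COGS = $16,749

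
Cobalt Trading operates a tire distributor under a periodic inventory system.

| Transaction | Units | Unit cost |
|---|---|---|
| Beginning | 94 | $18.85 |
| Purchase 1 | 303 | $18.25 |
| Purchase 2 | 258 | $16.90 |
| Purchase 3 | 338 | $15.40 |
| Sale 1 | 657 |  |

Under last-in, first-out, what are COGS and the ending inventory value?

Sale 1 (657) [LIFO — newest first]: 338 @ $15.40 + 258 @ $16.90 + 61 @ $18.25 = $10,678.65
Ending inventory: 94 @ $18.85 + 242 @ $18.25 = $6,188.40

COGS = $10,678.65; ending inventory = $6,188.40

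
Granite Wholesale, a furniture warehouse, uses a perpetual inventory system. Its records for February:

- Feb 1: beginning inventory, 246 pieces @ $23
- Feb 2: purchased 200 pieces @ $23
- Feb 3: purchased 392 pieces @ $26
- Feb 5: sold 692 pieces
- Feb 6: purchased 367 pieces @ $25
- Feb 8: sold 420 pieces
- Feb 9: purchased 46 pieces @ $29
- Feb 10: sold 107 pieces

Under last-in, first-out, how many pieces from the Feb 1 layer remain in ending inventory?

32

Feb 5, 692 sold [LIFO — newest first]: 392 @ $26 + 200 @ $23 + 100 @ $23 = $17,092
Feb 8, 420 sold [LIFO — newest first]: 367 @ $25 + 53 @ $23 = $10,394
Feb 10, 107 sold [LIFO — newest first]: 46 @ $29 + 61 @ $23 = $2,737
Total COGS = $17,092 + $10,394 + $2,737 = $30,223
Ending inventory: 32 @ $23 = $736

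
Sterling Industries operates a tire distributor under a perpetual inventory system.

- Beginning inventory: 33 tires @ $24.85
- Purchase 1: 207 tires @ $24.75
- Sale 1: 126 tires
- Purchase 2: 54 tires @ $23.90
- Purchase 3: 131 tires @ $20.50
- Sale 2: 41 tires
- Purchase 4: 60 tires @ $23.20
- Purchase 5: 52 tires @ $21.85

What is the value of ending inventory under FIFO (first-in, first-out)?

Sale 1 (126) [FIFO — oldest first]: 33 @ $24.85 + 93 @ $24.75 = $3,121.80
Sale 2 (41) [FIFO — oldest first]: 41 @ $24.75 = $1,014.75
Total COGS = $3,121.80 + $1,014.75 = $4,136.55
Ending inventory: 73 @ $24.75 + 54 @ $23.90 + 131 @ $20.50 + 60 @ $23.20 + 52 @ $21.85 = $8,311.05
Check: goods available $12,447.60 = COGS $4,136.55 + ending $8,311.05

Ending inventory = $8,311.05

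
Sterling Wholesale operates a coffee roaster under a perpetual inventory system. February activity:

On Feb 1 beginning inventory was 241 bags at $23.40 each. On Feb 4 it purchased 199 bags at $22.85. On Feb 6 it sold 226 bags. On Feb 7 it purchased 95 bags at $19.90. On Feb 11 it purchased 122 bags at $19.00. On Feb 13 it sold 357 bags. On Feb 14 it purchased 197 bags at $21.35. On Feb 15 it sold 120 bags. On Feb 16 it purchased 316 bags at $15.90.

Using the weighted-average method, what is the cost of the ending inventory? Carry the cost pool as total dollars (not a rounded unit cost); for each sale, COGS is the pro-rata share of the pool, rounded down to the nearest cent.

Ending inventory = $8,244.53

After Feb 1: 241 on hand, pool $5,639.40 (≈ $23.4000 each)
After Feb 4: 440 on hand, pool $10,186.55 (≈ $23.1513 each)
Feb 6, sell 226: 226/440 × $10,186.55 → $5,232.18
After Feb 7: 309 on hand, pool $6,844.87 (≈ $22.1517 each)
After Feb 11: 431 on hand, pool $9,162.87 (≈ $21.2596 each)
Feb 13, sell 357: 357/431 × $9,162.87 → $7,589.66
After Feb 14: 271 on hand, pool $5,779.16 (≈ $21.3253 each)
Feb 15, sell 120: 120/271 × $5,779.16 → $2,559.03
After Feb 16: 467 on hand, pool $8,244.53 (≈ $17.6542 each)
Total COGS = $5,232.18 + $7,589.66 + $2,559.03 = $15,380.87
Ending inventory (cost pool remaining) = $8,244.53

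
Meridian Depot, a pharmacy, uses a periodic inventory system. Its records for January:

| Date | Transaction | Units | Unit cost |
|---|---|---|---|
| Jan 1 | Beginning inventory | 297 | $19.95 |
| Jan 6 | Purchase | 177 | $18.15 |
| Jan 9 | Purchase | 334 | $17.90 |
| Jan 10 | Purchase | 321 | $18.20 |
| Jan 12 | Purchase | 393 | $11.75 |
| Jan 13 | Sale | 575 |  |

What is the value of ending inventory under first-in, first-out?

Jan 13, 575 sold [FIFO — oldest first]: 297 @ $19.95 + 177 @ $18.15 + 101 @ $17.90 = $10,945.60
Ending inventory: 233 @ $17.90 + 321 @ $18.20 + 393 @ $11.75 = $14,630.65

Ending inventory = $14,630.65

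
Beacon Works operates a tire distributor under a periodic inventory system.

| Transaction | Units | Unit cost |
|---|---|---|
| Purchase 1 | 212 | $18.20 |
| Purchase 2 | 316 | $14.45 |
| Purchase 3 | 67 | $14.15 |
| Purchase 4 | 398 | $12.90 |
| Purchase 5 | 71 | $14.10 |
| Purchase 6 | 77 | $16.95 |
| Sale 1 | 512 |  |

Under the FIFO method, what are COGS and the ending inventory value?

COGS = $8,193.40; ending inventory = $8,619.70

Sale 1 (512) [FIFO — oldest first]: 212 @ $18.20 + 300 @ $14.45 = $8,193.40
Ending inventory: 16 @ $14.45 + 67 @ $14.15 + 398 @ $12.90 + 71 @ $14.10 + 77 @ $16.95 = $8,619.70
Check: goods available $16,813.10 = COGS $8,193.40 + ending $8,619.70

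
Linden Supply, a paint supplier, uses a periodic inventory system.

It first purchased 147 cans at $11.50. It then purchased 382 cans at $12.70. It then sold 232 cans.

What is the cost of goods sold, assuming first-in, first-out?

COGS = $2,770.00

Sale 1 (232) [FIFO — oldest first]: 147 @ $11.50 + 85 @ $12.70 = $2,770.00
Ending inventory: 297 @ $12.70 = $3,771.90
Check: goods available $6,541.90 = COGS $2,770.00 + ending $3,771.90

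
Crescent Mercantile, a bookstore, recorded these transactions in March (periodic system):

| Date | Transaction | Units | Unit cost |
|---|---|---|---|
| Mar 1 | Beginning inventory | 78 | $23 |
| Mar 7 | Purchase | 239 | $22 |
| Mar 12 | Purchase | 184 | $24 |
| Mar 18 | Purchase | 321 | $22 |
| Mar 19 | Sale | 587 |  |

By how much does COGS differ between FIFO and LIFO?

FIFO COGS: 78 @ $23 + 239 @ $22 + 184 @ $24 + 86 @ $22 = $13,360
LIFO COGS: 321 @ $22 + 184 @ $24 + 82 @ $22 = $13,282
Difference = |$13,360 − $13,282| = $78

$78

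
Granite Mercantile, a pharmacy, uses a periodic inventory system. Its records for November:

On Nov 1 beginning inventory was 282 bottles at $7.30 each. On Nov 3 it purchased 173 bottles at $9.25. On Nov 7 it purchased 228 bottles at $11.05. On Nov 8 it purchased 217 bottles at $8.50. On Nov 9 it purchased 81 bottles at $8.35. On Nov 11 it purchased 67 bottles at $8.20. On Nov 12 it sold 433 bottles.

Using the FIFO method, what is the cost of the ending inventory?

Ending inventory = $5,793.15

Nov 12, 433 sold [FIFO — oldest first]: 282 @ $7.30 + 151 @ $9.25 = $3,455.35
Ending inventory: 22 @ $9.25 + 228 @ $11.05 + 217 @ $8.50 + 81 @ $8.35 + 67 @ $8.20 = $5,793.15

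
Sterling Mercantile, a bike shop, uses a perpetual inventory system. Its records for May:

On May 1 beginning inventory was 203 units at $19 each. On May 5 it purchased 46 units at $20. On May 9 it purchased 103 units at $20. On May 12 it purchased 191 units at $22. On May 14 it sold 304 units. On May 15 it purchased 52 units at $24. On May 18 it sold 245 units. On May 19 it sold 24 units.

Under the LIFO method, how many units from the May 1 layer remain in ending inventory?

22

May 14, 304 sold [LIFO — newest first]: 191 @ $22 + 103 @ $20 + 10 @ $20 = $6,462
May 18, 245 sold [LIFO — newest first]: 52 @ $24 + 36 @ $20 + 157 @ $19 = $4,951
May 19, 24 sold [LIFO — newest first]: 24 @ $19 = $456
Total COGS = $6,462 + $4,951 + $456 = $11,869
Ending inventory: 22 @ $19 = $418
Check: goods available $12,287 = COGS $11,869 + ending $418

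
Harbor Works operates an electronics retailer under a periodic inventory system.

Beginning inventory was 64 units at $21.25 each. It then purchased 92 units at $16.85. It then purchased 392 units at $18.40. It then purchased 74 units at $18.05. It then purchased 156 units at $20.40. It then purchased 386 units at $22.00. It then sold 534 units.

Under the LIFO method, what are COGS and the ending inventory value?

COGS = $11,511.20; ending inventory = $11,621.90

Sale 1 (534) [LIFO — newest first]: 386 @ $22.00 + 148 @ $20.40 = $11,511.20
Ending inventory: 64 @ $21.25 + 92 @ $16.85 + 392 @ $18.40 + 74 @ $18.05 + 8 @ $20.40 = $11,621.90
Check: goods available $23,133.10 = COGS $11,511.20 + ending $11,621.90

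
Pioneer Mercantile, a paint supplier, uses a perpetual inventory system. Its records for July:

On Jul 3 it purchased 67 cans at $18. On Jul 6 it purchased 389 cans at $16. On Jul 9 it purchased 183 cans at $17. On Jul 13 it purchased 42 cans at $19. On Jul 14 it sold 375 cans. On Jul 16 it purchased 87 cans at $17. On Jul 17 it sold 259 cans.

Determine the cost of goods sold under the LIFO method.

COGS = $10,540

Jul 14, 375 sold [LIFO — newest first]: 42 @ $19 + 183 @ $17 + 150 @ $16 = $6,309
Jul 17, 259 sold [LIFO — newest first]: 87 @ $17 + 172 @ $16 = $4,231
Total COGS = $6,309 + $4,231 = $10,540
Ending inventory: 67 @ $18 + 67 @ $16 = $2,278
Check: goods available $12,818 = COGS $10,540 + ending $2,278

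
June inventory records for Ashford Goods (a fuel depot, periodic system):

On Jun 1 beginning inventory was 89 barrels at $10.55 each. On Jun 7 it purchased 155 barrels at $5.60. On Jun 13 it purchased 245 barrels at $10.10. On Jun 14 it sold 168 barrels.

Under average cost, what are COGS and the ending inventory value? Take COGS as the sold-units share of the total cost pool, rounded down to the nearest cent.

COGS = $1,470.92; ending inventory = $2,810.53

Jun 14, sell 168: 168/489 × $4,281.45 → $1,470.92
Ending inventory (cost pool remaining) = $2,810.53
Check: goods available $4,281.45 = COGS $1,470.92 + ending $2,810.53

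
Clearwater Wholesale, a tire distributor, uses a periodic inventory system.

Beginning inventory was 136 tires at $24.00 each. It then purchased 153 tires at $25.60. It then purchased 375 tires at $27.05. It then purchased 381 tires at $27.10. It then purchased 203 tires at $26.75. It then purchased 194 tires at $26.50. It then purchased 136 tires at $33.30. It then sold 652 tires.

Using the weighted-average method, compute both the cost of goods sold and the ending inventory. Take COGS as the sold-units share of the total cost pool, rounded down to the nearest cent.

COGS = $17,663.37; ending inventory = $25,086.33

Sale 1, sell 652: 652/1578 × $42,749.70 → $17,663.37
Ending inventory (cost pool remaining) = $25,086.33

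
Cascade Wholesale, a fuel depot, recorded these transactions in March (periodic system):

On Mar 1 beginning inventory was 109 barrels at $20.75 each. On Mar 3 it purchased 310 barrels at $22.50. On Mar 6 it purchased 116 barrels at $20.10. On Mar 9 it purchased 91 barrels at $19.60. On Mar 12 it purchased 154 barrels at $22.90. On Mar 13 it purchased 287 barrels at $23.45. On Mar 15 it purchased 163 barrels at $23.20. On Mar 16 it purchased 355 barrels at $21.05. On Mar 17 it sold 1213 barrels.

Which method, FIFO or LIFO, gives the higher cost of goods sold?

FIFO COGS: 109 @ $20.75 + 310 @ $22.50 + 116 @ $20.10 + 91 @ $19.60 + 154 @ $22.90 + 287 @ $23.45 + 146 @ $23.20 = $26,995.90
LIFO COGS: 355 @ $21.05 + 163 @ $23.20 + 287 @ $23.45 + 154 @ $22.90 + 91 @ $19.60 + 116 @ $20.10 + 47 @ $22.50 = $26,683.80

FIFO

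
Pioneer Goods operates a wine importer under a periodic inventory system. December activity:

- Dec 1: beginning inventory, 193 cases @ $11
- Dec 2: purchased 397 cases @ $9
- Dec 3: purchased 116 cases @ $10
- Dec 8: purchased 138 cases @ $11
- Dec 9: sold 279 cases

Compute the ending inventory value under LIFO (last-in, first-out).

Ending inventory = $5,471

Dec 9, 279 sold [LIFO — newest first]: 138 @ $11 + 116 @ $10 + 25 @ $9 = $2,903
Ending inventory: 193 @ $11 + 372 @ $9 = $5,471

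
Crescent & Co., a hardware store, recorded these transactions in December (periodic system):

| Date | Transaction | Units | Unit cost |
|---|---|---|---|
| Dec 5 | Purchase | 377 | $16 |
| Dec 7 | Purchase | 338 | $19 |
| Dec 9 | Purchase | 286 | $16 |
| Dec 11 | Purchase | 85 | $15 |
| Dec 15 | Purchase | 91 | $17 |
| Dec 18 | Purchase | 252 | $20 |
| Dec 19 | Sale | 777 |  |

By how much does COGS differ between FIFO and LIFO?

FIFO COGS: 377 @ $16 + 338 @ $19 + 62 @ $16 = $13,446
LIFO COGS: 252 @ $20 + 91 @ $17 + 85 @ $15 + 286 @ $16 + 63 @ $19 = $13,635
Difference = |$13,446 − $13,635| = $189

$189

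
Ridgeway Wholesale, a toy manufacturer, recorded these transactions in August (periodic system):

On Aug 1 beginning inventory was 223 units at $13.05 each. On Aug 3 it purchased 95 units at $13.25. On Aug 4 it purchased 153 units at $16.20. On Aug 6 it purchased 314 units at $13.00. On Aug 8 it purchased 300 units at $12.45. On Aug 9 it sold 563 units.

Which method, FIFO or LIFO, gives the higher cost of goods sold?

FIFO

FIFO COGS: 223 @ $13.05 + 95 @ $13.25 + 153 @ $16.20 + 92 @ $13.00 = $7,843.50
LIFO COGS: 300 @ $12.45 + 263 @ $13.00 = $7,154.00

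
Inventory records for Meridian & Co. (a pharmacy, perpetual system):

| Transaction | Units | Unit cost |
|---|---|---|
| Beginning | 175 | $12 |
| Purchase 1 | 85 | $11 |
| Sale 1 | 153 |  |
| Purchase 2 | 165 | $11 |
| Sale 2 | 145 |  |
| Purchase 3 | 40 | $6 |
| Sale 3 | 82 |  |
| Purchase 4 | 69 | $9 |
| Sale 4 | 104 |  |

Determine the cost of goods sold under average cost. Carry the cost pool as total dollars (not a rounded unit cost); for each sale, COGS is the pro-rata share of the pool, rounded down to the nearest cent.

After Beginning: 175 on hand, pool $2,100.00 (≈ $12.0000 each)
After Purchase 1: 260 on hand, pool $3,035.00 (≈ $11.6731 each)
Sale 1, sell 153: 153/260 × $3,035.00 → $1,785.98
After Purchase 2: 272 on hand, pool $3,064.02 (≈ $11.2648 each)
Sale 2, sell 145: 145/272 × $3,064.02 → $1,633.39
After Purchase 3: 167 on hand, pool $1,670.63 (≈ $10.0038 each)
Sale 3, sell 82: 82/167 × $1,670.63 → $820.30
After Purchase 4: 154 on hand, pool $1,471.33 (≈ $9.5541 each)
Sale 4, sell 104: 104/154 × $1,471.33 → $993.62
Total COGS = $1,785.98 + $1,633.39 + $820.30 + $993.62 = $5,233.29
Ending inventory (cost pool remaining) = $477.71

COGS = $5,233.29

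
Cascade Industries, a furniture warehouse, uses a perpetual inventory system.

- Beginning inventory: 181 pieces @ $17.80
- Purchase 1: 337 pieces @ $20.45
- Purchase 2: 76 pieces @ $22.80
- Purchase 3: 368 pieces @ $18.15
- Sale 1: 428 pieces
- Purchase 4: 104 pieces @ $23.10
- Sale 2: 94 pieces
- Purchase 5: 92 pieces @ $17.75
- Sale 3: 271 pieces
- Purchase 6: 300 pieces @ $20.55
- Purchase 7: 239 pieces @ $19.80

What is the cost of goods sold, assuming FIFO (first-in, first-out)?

COGS = $15,458.10

Sale 1 (428) [FIFO — oldest first]: 181 @ $17.80 + 247 @ $20.45 = $8,272.95
Sale 2 (94) [FIFO — oldest first]: 90 @ $20.45 + 4 @ $22.80 = $1,931.70
Sale 3 (271) [FIFO — oldest first]: 72 @ $22.80 + 199 @ $18.15 = $5,253.45
Total COGS = $8,272.95 + $1,931.70 + $5,253.45 = $15,458.10
Ending inventory: 169 @ $18.15 + 104 @ $23.10 + 92 @ $17.75 + 300 @ $20.55 + 239 @ $19.80 = $17,999.95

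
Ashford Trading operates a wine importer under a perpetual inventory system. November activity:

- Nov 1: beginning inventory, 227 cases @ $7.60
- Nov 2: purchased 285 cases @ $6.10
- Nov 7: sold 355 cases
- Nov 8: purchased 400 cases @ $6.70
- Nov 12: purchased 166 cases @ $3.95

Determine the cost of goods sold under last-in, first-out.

Nov 7, 355 sold [LIFO — newest first]: 285 @ $6.10 + 70 @ $7.60 = $2,270.50
Ending inventory: 157 @ $7.60 + 400 @ $6.70 + 166 @ $3.95 = $4,528.90
Check: goods available $6,799.40 = COGS $2,270.50 + ending $4,528.90

COGS = $2,270.50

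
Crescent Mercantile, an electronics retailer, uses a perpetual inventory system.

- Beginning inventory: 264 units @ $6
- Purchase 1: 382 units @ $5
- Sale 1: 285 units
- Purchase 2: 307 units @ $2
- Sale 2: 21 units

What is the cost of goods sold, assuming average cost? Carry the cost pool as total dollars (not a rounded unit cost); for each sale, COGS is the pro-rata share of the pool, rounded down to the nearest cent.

After Beginning: 264 on hand, pool $1,584.00 (≈ $6.0000 each)
After Purchase 1: 646 on hand, pool $3,494.00 (≈ $5.4087 each)
Sale 1, sell 285: 285/646 × $3,494.00 → $1,541.47
After Purchase 2: 668 on hand, pool $2,566.53 (≈ $3.8421 each)
Sale 2, sell 21: 21/668 × $2,566.53 → $80.68
Total COGS = $1,541.47 + $80.68 = $1,622.15
Ending inventory (cost pool remaining) = $2,485.85
Check: goods available $4,108.00 = COGS $1,622.15 + ending $2,485.85

COGS = $1,622.15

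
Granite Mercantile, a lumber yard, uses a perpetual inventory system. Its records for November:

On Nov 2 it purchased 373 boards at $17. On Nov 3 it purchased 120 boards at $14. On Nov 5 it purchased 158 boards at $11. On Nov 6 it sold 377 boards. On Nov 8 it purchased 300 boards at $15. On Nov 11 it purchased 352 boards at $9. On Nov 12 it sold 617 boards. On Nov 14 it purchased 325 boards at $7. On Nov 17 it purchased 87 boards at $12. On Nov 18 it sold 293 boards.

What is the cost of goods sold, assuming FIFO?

Nov 6, 377 sold [FIFO — oldest first]: 373 @ $17 + 4 @ $14 = $6,397
Nov 12, 617 sold [FIFO — oldest first]: 116 @ $14 + 158 @ $11 + 300 @ $15 + 43 @ $9 = $8,249
Nov 18, 293 sold [FIFO — oldest first]: 293 @ $9 = $2,637
Total COGS = $6,397 + $8,249 + $2,637 = $17,283
Ending inventory: 16 @ $9 + 325 @ $7 + 87 @ $12 = $3,463

COGS = $17,283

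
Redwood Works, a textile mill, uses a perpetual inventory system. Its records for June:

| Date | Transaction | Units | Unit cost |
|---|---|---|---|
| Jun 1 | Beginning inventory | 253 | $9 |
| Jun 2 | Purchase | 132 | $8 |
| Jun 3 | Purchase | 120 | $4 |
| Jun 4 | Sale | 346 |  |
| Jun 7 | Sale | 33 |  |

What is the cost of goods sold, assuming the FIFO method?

Jun 4, 346 sold [FIFO — oldest first]: 253 @ $9 + 93 @ $8 = $3,021
Jun 7, 33 sold [FIFO — oldest first]: 33 @ $8 = $264
Total COGS = $3,021 + $264 = $3,285
Ending inventory: 6 @ $8 + 120 @ $4 = $528

COGS = $3,285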